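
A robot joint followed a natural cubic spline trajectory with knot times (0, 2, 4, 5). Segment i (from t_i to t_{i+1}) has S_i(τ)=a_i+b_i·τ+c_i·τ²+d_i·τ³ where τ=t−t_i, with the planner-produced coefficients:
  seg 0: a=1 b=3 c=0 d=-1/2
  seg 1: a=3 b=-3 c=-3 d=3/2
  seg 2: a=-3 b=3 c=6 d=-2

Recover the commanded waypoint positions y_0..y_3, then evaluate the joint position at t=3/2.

y_0 = S_0(0) = a_0 = 1
y_1 = S_1(0) = a_1 = 3
y_2 = S_2(0) = a_2 = -3
y_3 = S_2(1) = 4
t_q=3/2 is in segment 0 (τ=3/2); S_0(τ)=61/16

y_0=1 y_1=3 y_2=-3 y_3=4
S(3/2) = 61/16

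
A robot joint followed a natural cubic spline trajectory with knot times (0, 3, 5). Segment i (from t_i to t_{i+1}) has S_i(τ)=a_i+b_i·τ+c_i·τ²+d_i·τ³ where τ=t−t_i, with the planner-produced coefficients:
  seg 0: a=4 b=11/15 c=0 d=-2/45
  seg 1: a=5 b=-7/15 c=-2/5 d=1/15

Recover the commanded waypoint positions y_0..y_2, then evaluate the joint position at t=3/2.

y_0=4 y_1=5 y_2=3
S(3/2) = 99/20

y_0 = S_0(0) = a_0 = 4
y_1 = S_1(0) = a_1 = 5
y_2 = S_1(2) = 3
t_q=3/2 is in segment 0 (τ=3/2); S_0(τ)=99/20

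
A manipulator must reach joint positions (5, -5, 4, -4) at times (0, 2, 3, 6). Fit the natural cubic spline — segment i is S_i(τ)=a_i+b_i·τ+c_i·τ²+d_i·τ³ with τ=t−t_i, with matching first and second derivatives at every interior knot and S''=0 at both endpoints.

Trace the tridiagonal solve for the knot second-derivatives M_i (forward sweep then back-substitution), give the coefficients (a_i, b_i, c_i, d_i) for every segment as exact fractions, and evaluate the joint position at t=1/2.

Δ: Δ0=-5, Δ1=9, Δ2=-8/3
row 1: diag=6, rhs=84; c'=1/6, d'=14
row 2: denom=8−1·1/6=47/6; d'=(-70−1·14)/(47/6)=-504/47
back: M2=-504/47
back: M1=14−1/6·-504/47=742/47
M: M0=0, M1=742/47, M2=-504/47, M3=0
seg 0: a=5, c=M0/2=0, d=(M1−M0)/(6·2)=371/282, b=Δ0−h0·(2M0+M1)/6=-1447/141
seg 1: a=-5, c=M1/2=371/47, d=(M2−M1)/(6·1)=-623/141, b=Δ1−h1·(2M1+M2)/6=779/141
seg 2: a=4, c=M2/2=-252/47, d=(M3−M2)/(6·3)=28/47, b=Δ2−h2·(2M2+M3)/6=1136/141
t_q=1/2 → seg 0, τ=1/2; S=5+-1447/141·τ+0·τ²+371/282·τ³=25/752

  seg 0: a=5 b=-1447/141 c=0 d=371/282
  seg 1: a=-5 b=779/141 c=371/47 d=-623/141
  seg 2: a=4 b=1136/141 c=-252/47 d=28/47
S(1/2) = 25/752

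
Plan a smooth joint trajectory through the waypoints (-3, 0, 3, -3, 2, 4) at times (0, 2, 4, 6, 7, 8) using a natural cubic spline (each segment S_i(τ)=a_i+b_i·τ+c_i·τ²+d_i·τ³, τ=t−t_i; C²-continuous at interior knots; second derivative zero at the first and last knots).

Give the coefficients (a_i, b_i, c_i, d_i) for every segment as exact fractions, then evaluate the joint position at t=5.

Δ: Δ0=3/2, Δ1=3/2, Δ2=-3, Δ3=5, Δ4=2
row 1: diag=8, rhs=0; c'=1/4, d'=0
row 2: denom=8−2·1/4=15/2; d'=(-27−2·0)/(15/2)=-18/5
row 3: denom=6−2·4/15=82/15; d'=(48−2·-18/5)/(82/15)=414/41
row 4: denom=4−1·15/82=313/82; d'=(-18−1·414/41)/(313/82)=-2304/313
back: M4=-2304/313
back: M3=414/41−15/82·-2304/313=3582/313
back: M2=-18/5−4/15·3582/313=-2082/313
back: M1=0−1/4·-2082/313=1041/626
M: M0=0, M1=1041/626, M2=-2082/313, M3=3582/313, M4=-2304/313, M5=0
seg 0: a=-3, c=M0/2=0, d=(M1−M0)/(6·2)=347/2504, b=Δ0−h0·(2M0+M1)/6=296/313
seg 1: a=0, c=M1/2=1041/1252, d=(M2−M1)/(6·2)=-1735/2504, b=Δ1−h1·(2M1+M2)/6=1633/626
seg 2: a=3, c=M2/2=-1041/313, d=(M3−M2)/(6·2)=472/313, b=Δ2−h2·(2M2+M3)/6=-745/313
seg 3: a=-3, c=M3/2=1791/313, d=(M4−M3)/(6·1)=-981/313, b=Δ3−h3·(2M3+M4)/6=755/313
seg 4: a=2, c=M4/2=-1152/313, d=(M5−M4)/(6·1)=384/313, b=Δ4−h4·(2M4+M5)/6=1394/313
t_q=5 → seg 2, τ=1; S=3+-745/313·τ+-1041/313·τ²+472/313·τ³=-375/313

  seg 0: a=-3 b=296/313 c=0 d=347/2504
  seg 1: a=0 b=1633/626 c=1041/1252 d=-1735/2504
  seg 2: a=3 b=-745/313 c=-1041/313 d=472/313
  seg 3: a=-3 b=755/313 c=1791/313 d=-981/313
  seg 4: a=2 b=1394/313 c=-1152/313 d=384/313
S(5) = -375/313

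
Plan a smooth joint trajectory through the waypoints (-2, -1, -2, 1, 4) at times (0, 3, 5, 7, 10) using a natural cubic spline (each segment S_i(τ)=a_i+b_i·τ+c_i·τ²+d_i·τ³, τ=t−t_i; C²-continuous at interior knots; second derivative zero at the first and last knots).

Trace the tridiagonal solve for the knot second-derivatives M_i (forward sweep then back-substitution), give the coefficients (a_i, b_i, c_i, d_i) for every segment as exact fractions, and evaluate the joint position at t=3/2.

Δ: Δ0=1/3, Δ1=-1/2, Δ2=3/2, Δ3=1
row 1: diag=10, rhs=-5; c'=1/5, d'=-1/2
row 2: denom=8−2·1/5=38/5; d'=(12−2·-1/2)/(38/5)=65/38
row 3: denom=10−2·5/19=180/19; d'=(-3−2·65/38)/(180/19)=-61/90
back: M3=-61/90
back: M2=65/38−5/19·-61/90=17/9
back: M1=-1/2−1/5·17/9=-79/90
M: M0=0, M1=-79/90, M2=17/9, M3=-61/90, M4=0
seg 0: a=-2, c=M0/2=0, d=(M1−M0)/(6·3)=-79/1620, b=Δ0−h0·(2M0+M1)/6=139/180
seg 1: a=-1, c=M1/2=-79/180, d=(M2−M1)/(6·2)=83/360, b=Δ1−h1·(2M1+M2)/6=-49/90
seg 2: a=-2, c=M2/2=17/18, d=(M3−M2)/(6·2)=-77/360, b=Δ2−h2·(2M2+M3)/6=7/15
seg 3: a=1, c=M3/2=-61/180, d=(M4−M3)/(6·3)=61/1620, b=Δ3−h3·(2M3+M4)/6=151/90
t_q=3/2 → seg 0, τ=3/2; S=-2+139/180·τ+0·τ²+-79/1620·τ³=-161/160

  seg 0: a=-2 b=139/180 c=0 d=-79/1620
  seg 1: a=-1 b=-49/90 c=-79/180 d=83/360
  seg 2: a=-2 b=7/15 c=17/18 d=-77/360
  seg 3: a=1 b=151/90 c=-61/180 d=61/1620
S(3/2) = -161/160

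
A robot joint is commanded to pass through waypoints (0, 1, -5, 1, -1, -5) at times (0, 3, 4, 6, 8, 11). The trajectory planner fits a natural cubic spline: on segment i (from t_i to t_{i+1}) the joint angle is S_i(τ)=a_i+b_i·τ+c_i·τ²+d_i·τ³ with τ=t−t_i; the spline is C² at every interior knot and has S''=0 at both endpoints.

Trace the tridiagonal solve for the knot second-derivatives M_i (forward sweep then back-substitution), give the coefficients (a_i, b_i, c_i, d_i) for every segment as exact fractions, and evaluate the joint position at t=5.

Δ: Δ0=1/3, Δ1=-6, Δ2=3, Δ3=-1, Δ4=-4/3
row 1: diag=8, rhs=-38; c'=1/8, d'=-19/4
row 2: denom=6−1·1/8=47/8; d'=(54−1·-19/4)/(47/8)=10
row 3: denom=8−2·16/47=344/47; d'=(-24−2·10)/(344/47)=-517/86
row 4: denom=10−2·47/172=813/86; d'=(-2−2·-517/86)/(813/86)=862/813
back: M4=862/813
back: M3=-517/86−47/172·862/813=-5123/813
back: M2=10−16/47·-5123/813=9874/813
back: M1=-19/4−1/8·9874/813=-5096/813
M: M0=0, M1=-5096/813, M2=9874/813, M3=-5123/813, M4=862/813, M5=0
seg 0: a=0, c=M0/2=0, d=(M1−M0)/(6·3)=-2548/7317, b=Δ0−h0·(2M0+M1)/6=2819/813
seg 1: a=1, c=M1/2=-2548/813, d=(M2−M1)/(6·1)=2495/813, b=Δ1−h1·(2M1+M2)/6=-4825/813
seg 2: a=-5, c=M2/2=4937/813, d=(M3−M2)/(6·2)=-4999/3252, b=Δ2−h2·(2M2+M3)/6=-812/271
seg 3: a=1, c=M3/2=-5123/1626, d=(M4−M3)/(6·2)=665/1084, b=Δ3−h3·(2M3+M4)/6=2315/813
seg 4: a=-1, c=M4/2=431/813, d=(M5−M4)/(6·3)=-431/7317, b=Δ4−h4·(2M4+M5)/6=-1946/813
t_q=5 → seg 2, τ=1; S=-5+-812/271·τ+4937/813·τ²+-4999/3252·τ³=-11255/3252

  seg 0: a=0 b=2819/813 c=0 d=-2548/7317
  seg 1: a=1 b=-4825/813 c=-2548/813 d=2495/813
  seg 2: a=-5 b=-812/271 c=4937/813 d=-4999/3252
  seg 3: a=1 b=2315/813 c=-5123/1626 d=665/1084
  seg 4: a=-1 b=-1946/813 c=431/813 d=-431/7317
S(5) = -11255/3252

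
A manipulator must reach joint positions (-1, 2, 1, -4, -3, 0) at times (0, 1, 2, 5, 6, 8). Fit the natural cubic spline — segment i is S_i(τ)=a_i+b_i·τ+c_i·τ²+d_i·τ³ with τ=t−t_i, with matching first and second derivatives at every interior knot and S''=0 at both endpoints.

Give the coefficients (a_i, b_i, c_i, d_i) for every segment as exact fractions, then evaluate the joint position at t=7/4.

  seg 0: a=-1 b=29599/7446 c=0 d=-7261/7446
  seg 1: a=2 b=3908/3723 c=-7261/2482 d=6521/7446
  seg 2: a=1 b=-16187/7446 c=-370/1241 d=3479/22338
  seg 3: a=-4 b=902/3723 c=2739/2482 d=-2575/7446
  seg 4: a=-3 b=10513/7446 c=82/1241 d=-41/3723
S(7/4) = 240045/158848

Δ: Δ0=3, Δ1=-1, Δ2=-5/3, Δ3=1, Δ4=3/2
row 1: diag=4, rhs=-24; c'=1/4, d'=-6
row 2: denom=8−1·1/4=31/4; d'=(-4−1·-6)/(31/4)=8/31
row 3: denom=8−3·12/31=212/31; d'=(16−3·8/31)/(212/31)=118/53
row 4: denom=6−1·31/212=1241/212; d'=(3−1·118/53)/(1241/212)=164/1241
back: M4=164/1241
back: M3=118/53−31/212·164/1241=2739/1241
back: M2=8/31−12/31·2739/1241=-740/1241
back: M1=-6−1/4·-740/1241=-7261/1241
M: M0=0, M1=-7261/1241, M2=-740/1241, M3=2739/1241, M4=164/1241, M5=0
seg 0: a=-1, c=M0/2=0, d=(M1−M0)/(6·1)=-7261/7446, b=Δ0−h0·(2M0+M1)/6=29599/7446
seg 1: a=2, c=M1/2=-7261/2482, d=(M2−M1)/(6·1)=6521/7446, b=Δ1−h1·(2M1+M2)/6=3908/3723
seg 2: a=1, c=M2/2=-370/1241, d=(M3−M2)/(6·3)=3479/22338, b=Δ2−h2·(2M2+M3)/6=-16187/7446
seg 3: a=-4, c=M3/2=2739/2482, d=(M4−M3)/(6·1)=-2575/7446, b=Δ3−h3·(2M3+M4)/6=902/3723
seg 4: a=-3, c=M4/2=82/1241, d=(M5−M4)/(6·2)=-41/3723, b=Δ4−h4·(2M4+M5)/6=10513/7446
t_q=7/4 → seg 1, τ=3/4; S=2+3908/3723·τ+-7261/2482·τ²+6521/7446·τ³=240045/158848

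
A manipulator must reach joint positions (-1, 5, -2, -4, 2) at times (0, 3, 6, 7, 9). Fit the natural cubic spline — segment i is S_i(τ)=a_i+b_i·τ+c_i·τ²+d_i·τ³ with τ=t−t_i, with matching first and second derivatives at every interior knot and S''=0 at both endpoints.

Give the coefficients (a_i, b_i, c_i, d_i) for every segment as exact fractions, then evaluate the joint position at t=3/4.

  seg 0: a=-1 b=802/255 c=0 d=-292/2295
  seg 1: a=5 b=-74/255 c=-292/255 d=71/459
  seg 2: a=-2 b=-761/255 c=21/85 d=188/255
  seg 3: a=-4 b=-71/255 c=209/85 d=-209/510
S(3/4) = 355/272

Δ: Δ0=2, Δ1=-7/3, Δ2=-2, Δ3=3
row 1: diag=12, rhs=-26; c'=1/4, d'=-13/6
row 2: denom=8−3·1/4=29/4; d'=(2−3·-13/6)/(29/4)=34/29
row 3: denom=6−1·4/29=170/29; d'=(30−1·34/29)/(170/29)=418/85
back: M3=418/85
back: M2=34/29−4/29·418/85=42/85
back: M1=-13/6−1/4·42/85=-584/255
M: M0=0, M1=-584/255, M2=42/85, M3=418/85, M4=0
seg 0: a=-1, c=M0/2=0, d=(M1−M0)/(6·3)=-292/2295, b=Δ0−h0·(2M0+M1)/6=802/255
seg 1: a=5, c=M1/2=-292/255, d=(M2−M1)/(6·3)=71/459, b=Δ1−h1·(2M1+M2)/6=-74/255
seg 2: a=-2, c=M2/2=21/85, d=(M3−M2)/(6·1)=188/255, b=Δ2−h2·(2M2+M3)/6=-761/255
seg 3: a=-4, c=M3/2=209/85, d=(M4−M3)/(6·2)=-209/510, b=Δ3−h3·(2M3+M4)/6=-71/255
t_q=3/4 → seg 0, τ=3/4; S=-1+802/255·τ+0·τ²+-292/2295·τ³=355/272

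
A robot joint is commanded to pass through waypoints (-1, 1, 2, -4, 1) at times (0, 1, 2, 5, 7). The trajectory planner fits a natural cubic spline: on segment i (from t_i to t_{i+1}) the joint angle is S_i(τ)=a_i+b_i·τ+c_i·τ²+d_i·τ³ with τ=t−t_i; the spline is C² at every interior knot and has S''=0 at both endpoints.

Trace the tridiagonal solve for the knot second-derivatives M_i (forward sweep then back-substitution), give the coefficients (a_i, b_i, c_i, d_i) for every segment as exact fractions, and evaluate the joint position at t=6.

Δ: Δ0=2, Δ1=1, Δ2=-2, Δ3=5/2
row 1: diag=4, rhs=-6; c'=1/4, d'=-3/2
row 2: denom=8−1·1/4=31/4; d'=(-18−1·-3/2)/(31/4)=-66/31
row 3: denom=10−3·12/31=274/31; d'=(27−3·-66/31)/(274/31)=1035/274
back: M3=1035/274
back: M2=-66/31−12/31·1035/274=-492/137
back: M1=-3/2−1/4·-492/137=-165/274
M: M0=0, M1=-165/274, M2=-492/137, M3=1035/274, M4=0
seg 0: a=-1, c=M0/2=0, d=(M1−M0)/(6·1)=-55/548, b=Δ0−h0·(2M0+M1)/6=1151/548
seg 1: a=1, c=M1/2=-165/548, d=(M2−M1)/(6·1)=-273/548, b=Δ1−h1·(2M1+M2)/6=493/274
seg 2: a=2, c=M2/2=-246/137, d=(M3−M2)/(6·3)=673/1644, b=Δ2−h2·(2M2+M3)/6=-163/548
seg 3: a=-4, c=M3/2=1035/548, d=(M4−M3)/(6·2)=-345/1096, b=Δ3−h3·(2M3+M4)/6=-5/274
t_q=6 → seg 3, τ=1; S=-4+-5/274·τ+1035/548·τ²+-345/1096·τ³=-2679/1096

  seg 0: a=-1 b=1151/548 c=0 d=-55/548
  seg 1: a=1 b=493/274 c=-165/548 d=-273/548
  seg 2: a=2 b=-163/548 c=-246/137 d=673/1644
  seg 3: a=-4 b=-5/274 c=1035/548 d=-345/1096
S(6) = -2679/1096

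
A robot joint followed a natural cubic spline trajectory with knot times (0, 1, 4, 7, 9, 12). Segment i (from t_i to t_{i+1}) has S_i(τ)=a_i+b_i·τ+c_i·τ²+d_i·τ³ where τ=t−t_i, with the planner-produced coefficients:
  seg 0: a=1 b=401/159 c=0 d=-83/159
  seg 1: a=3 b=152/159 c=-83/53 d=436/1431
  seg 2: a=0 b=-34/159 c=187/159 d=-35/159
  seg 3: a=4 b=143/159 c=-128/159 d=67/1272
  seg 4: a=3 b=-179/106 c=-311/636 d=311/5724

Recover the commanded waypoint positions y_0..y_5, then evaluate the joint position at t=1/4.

y_0 = S_0(0) = a_0 = 1
y_1 = S_1(0) = a_1 = 3
y_2 = S_2(0) = a_2 = 0
y_3 = S_3(0) = a_3 = 4
y_4 = S_4(0) = a_4 = 3
y_5 = S_4(3) = -5
t_q=1/4 is in segment 0 (τ=1/4); S_0(τ)=5503/3392

y_0=1 y_1=3 y_2=0 y_3=4 y_4=3 y_5=-5
S(1/4) = 5503/3392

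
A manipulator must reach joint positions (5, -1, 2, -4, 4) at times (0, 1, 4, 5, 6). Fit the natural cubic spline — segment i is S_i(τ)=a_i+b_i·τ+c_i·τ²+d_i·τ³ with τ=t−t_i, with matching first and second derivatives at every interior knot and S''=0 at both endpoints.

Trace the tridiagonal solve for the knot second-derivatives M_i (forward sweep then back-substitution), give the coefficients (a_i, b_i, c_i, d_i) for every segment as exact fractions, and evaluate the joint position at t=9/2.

Δ: Δ0=-6, Δ1=1, Δ2=-6, Δ3=8
row 1: diag=8, rhs=42; c'=3/8, d'=21/4
row 2: denom=8−3·3/8=55/8; d'=(-42−3·21/4)/(55/8)=-42/5
row 3: denom=4−1·8/55=212/55; d'=(84−1·-42/5)/(212/55)=2541/106
back: M3=2541/106
back: M2=-42/5−8/55·2541/106=-630/53
back: M1=21/4−3/8·-630/53=1029/106
M: M0=0, M1=1029/106, M2=-630/53, M3=2541/106, M4=0
seg 0: a=5, c=M0/2=0, d=(M1−M0)/(6·1)=343/212, b=Δ0−h0·(2M0+M1)/6=-1615/212
seg 1: a=-1, c=M1/2=1029/212, d=(M2−M1)/(6·3)=-763/636, b=Δ1−h1·(2M1+M2)/6=-293/106
seg 2: a=2, c=M2/2=-315/53, d=(M3−M2)/(6·1)=1267/212, b=Δ2−h2·(2M2+M3)/6=-1279/212
seg 3: a=-4, c=M3/2=2541/212, d=(M4−M3)/(6·1)=-847/212, b=Δ3−h3·(2M3+M4)/6=1/106
t_q=9/2 → seg 2, τ=1/2; S=2+-1279/212·τ+-315/53·τ²+1267/212·τ³=-2977/1696

  seg 0: a=5 b=-1615/212 c=0 d=343/212
  seg 1: a=-1 b=-293/106 c=1029/212 d=-763/636
  seg 2: a=2 b=-1279/212 c=-315/53 d=1267/212
  seg 3: a=-4 b=1/106 c=2541/212 d=-847/212
S(9/2) = -2977/1696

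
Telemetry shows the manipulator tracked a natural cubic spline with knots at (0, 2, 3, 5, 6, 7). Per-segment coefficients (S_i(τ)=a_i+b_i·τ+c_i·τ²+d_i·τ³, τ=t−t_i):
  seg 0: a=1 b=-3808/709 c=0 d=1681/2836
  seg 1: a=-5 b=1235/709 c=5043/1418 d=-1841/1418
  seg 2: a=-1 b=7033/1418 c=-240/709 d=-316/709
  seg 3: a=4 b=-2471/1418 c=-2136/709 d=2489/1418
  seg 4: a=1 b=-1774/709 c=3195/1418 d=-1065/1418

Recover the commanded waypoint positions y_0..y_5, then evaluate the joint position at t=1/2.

y_0 = S_0(0) = a_0 = 1
y_1 = S_1(0) = a_1 = -5
y_2 = S_2(0) = a_2 = -1
y_3 = S_3(0) = a_3 = 4
y_4 = S_4(0) = a_4 = 1
y_5 = S_4(1) = 0
t_q=1/2 is in segment 0 (τ=1/2); S_0(τ)=-36559/22688

y_0=1 y_1=-5 y_2=-1 y_3=4 y_4=1 y_5=0
S(1/2) = -36559/22688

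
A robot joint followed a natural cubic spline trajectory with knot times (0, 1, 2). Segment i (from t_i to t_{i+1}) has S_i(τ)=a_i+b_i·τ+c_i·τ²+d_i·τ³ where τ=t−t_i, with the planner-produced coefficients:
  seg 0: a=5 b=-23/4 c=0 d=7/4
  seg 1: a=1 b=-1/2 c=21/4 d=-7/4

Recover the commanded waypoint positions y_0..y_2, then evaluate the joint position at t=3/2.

y_0=5 y_1=1 y_2=4
S(3/2) = 59/32

y_0 = S_0(0) = a_0 = 5
y_1 = S_1(0) = a_1 = 1
y_2 = S_1(1) = 4
t_q=3/2 is in segment 1 (τ=1/2); S_1(τ)=59/32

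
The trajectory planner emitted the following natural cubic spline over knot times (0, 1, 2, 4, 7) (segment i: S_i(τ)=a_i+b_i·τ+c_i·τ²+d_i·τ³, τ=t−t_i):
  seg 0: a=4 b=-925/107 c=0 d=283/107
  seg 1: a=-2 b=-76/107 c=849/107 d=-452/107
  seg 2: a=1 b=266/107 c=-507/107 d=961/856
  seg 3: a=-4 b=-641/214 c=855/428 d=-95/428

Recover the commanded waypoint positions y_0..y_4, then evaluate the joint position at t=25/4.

y_0 = S_0(0) = a_0 = 4
y_1 = S_1(0) = a_1 = -2
y_2 = S_2(0) = a_2 = 1
y_3 = S_3(0) = a_3 = -4
y_4 = S_3(3) = -1
t_q=25/4 is in segment 3 (τ=9/4); S_3(τ)=-86411/27392

y_0=4 y_1=-2 y_2=1 y_3=-4 y_4=-1
S(25/4) = -86411/27392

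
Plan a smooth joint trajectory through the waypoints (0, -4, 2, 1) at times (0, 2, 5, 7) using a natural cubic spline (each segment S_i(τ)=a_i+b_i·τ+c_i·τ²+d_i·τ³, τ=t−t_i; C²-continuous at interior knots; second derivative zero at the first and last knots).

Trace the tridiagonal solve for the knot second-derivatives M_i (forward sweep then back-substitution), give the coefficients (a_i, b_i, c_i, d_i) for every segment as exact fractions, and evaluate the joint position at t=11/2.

  seg 0: a=0 b=-277/91 c=0 d=95/364
  seg 1: a=-4 b=8/91 c=285/182 d=-13/42
  seg 2: a=2 b=205/182 c=-111/91 d=37/182
S(11/2) = 475/208

Δ: Δ0=-2, Δ1=2, Δ2=-1/2
row 1: diag=10, rhs=24; c'=3/10, d'=12/5
row 2: denom=10−3·3/10=91/10; d'=(-15−3·12/5)/(91/10)=-222/91
back: M2=-222/91
back: M1=12/5−3/10·-222/91=285/91
M: M0=0, M1=285/91, M2=-222/91, M3=0
seg 0: a=0, c=M0/2=0, d=(M1−M0)/(6·2)=95/364, b=Δ0−h0·(2M0+M1)/6=-277/91
seg 1: a=-4, c=M1/2=285/182, d=(M2−M1)/(6·3)=-13/42, b=Δ1−h1·(2M1+M2)/6=8/91
seg 2: a=2, c=M2/2=-111/91, d=(M3−M2)/(6·2)=37/182, b=Δ2−h2·(2M2+M3)/6=205/182
t_q=11/2 → seg 2, τ=1/2; S=2+205/182·τ+-111/91·τ²+37/182·τ³=475/208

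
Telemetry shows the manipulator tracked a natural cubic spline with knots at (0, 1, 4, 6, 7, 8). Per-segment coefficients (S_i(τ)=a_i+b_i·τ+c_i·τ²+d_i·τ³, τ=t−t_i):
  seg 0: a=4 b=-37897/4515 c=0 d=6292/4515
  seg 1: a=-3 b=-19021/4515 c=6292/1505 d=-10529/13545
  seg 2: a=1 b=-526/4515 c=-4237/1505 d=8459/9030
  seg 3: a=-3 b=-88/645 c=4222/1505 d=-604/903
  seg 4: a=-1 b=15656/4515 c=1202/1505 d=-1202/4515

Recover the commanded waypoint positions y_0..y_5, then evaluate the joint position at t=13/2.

y_0=4 y_1=-3 y_2=1 y_3=-3 y_4=-1 y_5=3
S(13/2) = -3688/1505

y_0 = S_0(0) = a_0 = 4
y_1 = S_1(0) = a_1 = -3
y_2 = S_2(0) = a_2 = 1
y_3 = S_3(0) = a_3 = -3
y_4 = S_4(0) = a_4 = -1
y_5 = S_4(1) = 3
t_q=13/2 is in segment 3 (τ=1/2); S_3(τ)=-3688/1505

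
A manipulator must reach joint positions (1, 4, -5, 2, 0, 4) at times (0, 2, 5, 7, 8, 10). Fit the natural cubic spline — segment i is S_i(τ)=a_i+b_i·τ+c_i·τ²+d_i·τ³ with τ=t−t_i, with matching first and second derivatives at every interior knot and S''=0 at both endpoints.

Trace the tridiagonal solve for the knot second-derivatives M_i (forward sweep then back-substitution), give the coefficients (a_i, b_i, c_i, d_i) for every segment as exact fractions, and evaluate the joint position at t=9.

  seg 0: a=1 b=591/190 c=0 d=-153/380
  seg 1: a=4 b=-327/190 c=-459/190 d=63/95
  seg 2: a=-5 b=321/190 c=135/38 d=-503/380
  seg 3: a=2 b=3/190 c=-417/95 d=451/190
  seg 4: a=0 b=-156/95 c=519/190 d=-173/380
S(9) = 241/380

Δ: Δ0=3/2, Δ1=-3, Δ2=7/2, Δ3=-2, Δ4=2
row 1: diag=10, rhs=-27; c'=3/10, d'=-27/10
row 2: denom=10−3·3/10=91/10; d'=(39−3·-27/10)/(91/10)=471/91
row 3: denom=6−2·20/91=506/91; d'=(-33−2·471/91)/(506/91)=-3945/506
row 4: denom=6−1·91/506=2945/506; d'=(24−1·-3945/506)/(2945/506)=519/95
back: M4=519/95
back: M3=-3945/506−91/506·519/95=-834/95
back: M2=471/91−20/91·-834/95=135/19
back: M1=-27/10−3/10·135/19=-459/95
M: M0=0, M1=-459/95, M2=135/19, M3=-834/95, M4=519/95, M5=0
seg 0: a=1, c=M0/2=0, d=(M1−M0)/(6·2)=-153/380, b=Δ0−h0·(2M0+M1)/6=591/190
seg 1: a=4, c=M1/2=-459/190, d=(M2−M1)/(6·3)=63/95, b=Δ1−h1·(2M1+M2)/6=-327/190
seg 2: a=-5, c=M2/2=135/38, d=(M3−M2)/(6·2)=-503/380, b=Δ2−h2·(2M2+M3)/6=321/190
seg 3: a=2, c=M3/2=-417/95, d=(M4−M3)/(6·1)=451/190, b=Δ3−h3·(2M3+M4)/6=3/190
seg 4: a=0, c=M4/2=519/190, d=(M5−M4)/(6·2)=-173/380, b=Δ4−h4·(2M4+M5)/6=-156/95
t_q=9 → seg 4, τ=1; S=0+-156/95·τ+519/190·τ²+-173/380·τ³=241/380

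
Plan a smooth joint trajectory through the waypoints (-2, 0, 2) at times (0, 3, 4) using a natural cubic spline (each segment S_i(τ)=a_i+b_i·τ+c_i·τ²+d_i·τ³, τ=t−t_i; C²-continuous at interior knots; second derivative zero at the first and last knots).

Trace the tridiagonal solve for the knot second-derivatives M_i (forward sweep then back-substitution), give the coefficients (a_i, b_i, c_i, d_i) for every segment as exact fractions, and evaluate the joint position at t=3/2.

  seg 0: a=-2 b=1/6 c=0 d=1/18
  seg 1: a=0 b=5/3 c=1/2 d=-1/6
S(3/2) = -25/16

Δ: Δ0=2/3, Δ1=2
row 1: diag=8, rhs=8; c'=1/8, d'=1
back: M1=1
M: M0=0, M1=1, M2=0
seg 0: a=-2, c=M0/2=0, d=(M1−M0)/(6·3)=1/18, b=Δ0−h0·(2M0+M1)/6=1/6
seg 1: a=0, c=M1/2=1/2, d=(M2−M1)/(6·1)=-1/6, b=Δ1−h1·(2M1+M2)/6=5/3
t_q=3/2 → seg 0, τ=3/2; S=-2+1/6·τ+0·τ²+1/18·τ³=-25/16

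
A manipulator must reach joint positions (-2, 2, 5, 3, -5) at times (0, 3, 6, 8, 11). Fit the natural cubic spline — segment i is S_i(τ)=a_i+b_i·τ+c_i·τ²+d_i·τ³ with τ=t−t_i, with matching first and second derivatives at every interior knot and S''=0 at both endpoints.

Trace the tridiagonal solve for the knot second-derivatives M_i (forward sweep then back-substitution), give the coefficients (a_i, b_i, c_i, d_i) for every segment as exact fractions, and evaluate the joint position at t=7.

Δ: Δ0=4/3, Δ1=1, Δ2=-1, Δ3=-8/3
row 1: diag=12, rhs=-2; c'=1/4, d'=-1/6
row 2: denom=10−3·1/4=37/4; d'=(-12−3·-1/6)/(37/4)=-46/37
row 3: denom=10−2·8/37=354/37; d'=(-10−2·-46/37)/(354/37)=-139/177
back: M3=-139/177
back: M2=-46/37−8/37·-139/177=-190/177
back: M1=-1/6−1/4·-190/177=6/59
M: M0=0, M1=6/59, M2=-190/177, M3=-139/177, M4=0
seg 0: a=-2, c=M0/2=0, d=(M1−M0)/(6·3)=1/177, b=Δ0−h0·(2M0+M1)/6=227/177
seg 1: a=2, c=M1/2=3/59, d=(M2−M1)/(6·3)=-104/1593, b=Δ1−h1·(2M1+M2)/6=254/177
seg 2: a=5, c=M2/2=-95/177, d=(M3−M2)/(6·2)=17/708, b=Δ2−h2·(2M2+M3)/6=-4/177
seg 3: a=3, c=M3/2=-139/354, d=(M4−M3)/(6·3)=139/3186, b=Δ3−h3·(2M3+M4)/6=-111/59
t_q=7 → seg 2, τ=1; S=5+-4/177·τ+-95/177·τ²+17/708·τ³=3161/708

  seg 0: a=-2 b=227/177 c=0 d=1/177
  seg 1: a=2 b=254/177 c=3/59 d=-104/1593
  seg 2: a=5 b=-4/177 c=-95/177 d=17/708
  seg 3: a=3 b=-111/59 c=-139/354 d=139/3186
S(7) = 3161/708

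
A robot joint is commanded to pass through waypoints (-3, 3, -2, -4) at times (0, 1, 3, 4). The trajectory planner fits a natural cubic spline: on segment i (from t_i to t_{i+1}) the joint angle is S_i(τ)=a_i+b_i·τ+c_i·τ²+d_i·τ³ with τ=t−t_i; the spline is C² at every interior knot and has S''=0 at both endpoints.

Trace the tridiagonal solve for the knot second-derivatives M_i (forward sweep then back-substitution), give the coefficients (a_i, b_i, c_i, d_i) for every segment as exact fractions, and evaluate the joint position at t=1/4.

  seg 0: a=-3 b=61/8 c=0 d=-13/8
  seg 1: a=3 b=11/4 c=-39/8 d=9/8
  seg 2: a=-2 b=-13/4 c=15/8 d=-5/8
S(1/4) = -573/512

Δ: Δ0=6, Δ1=-5/2, Δ2=-2
row 1: diag=6, rhs=-51; c'=1/3, d'=-17/2
row 2: denom=6−2·1/3=16/3; d'=(3−2·-17/2)/(16/3)=15/4
back: M2=15/4
back: M1=-17/2−1/3·15/4=-39/4
M: M0=0, M1=-39/4, M2=15/4, M3=0
seg 0: a=-3, c=M0/2=0, d=(M1−M0)/(6·1)=-13/8, b=Δ0−h0·(2M0+M1)/6=61/8
seg 1: a=3, c=M1/2=-39/8, d=(M2−M1)/(6·2)=9/8, b=Δ1−h1·(2M1+M2)/6=11/4
seg 2: a=-2, c=M2/2=15/8, d=(M3−M2)/(6·1)=-5/8, b=Δ2−h2·(2M2+M3)/6=-13/4
t_q=1/4 → seg 0, τ=1/4; S=-3+61/8·τ+0·τ²+-13/8·τ³=-573/512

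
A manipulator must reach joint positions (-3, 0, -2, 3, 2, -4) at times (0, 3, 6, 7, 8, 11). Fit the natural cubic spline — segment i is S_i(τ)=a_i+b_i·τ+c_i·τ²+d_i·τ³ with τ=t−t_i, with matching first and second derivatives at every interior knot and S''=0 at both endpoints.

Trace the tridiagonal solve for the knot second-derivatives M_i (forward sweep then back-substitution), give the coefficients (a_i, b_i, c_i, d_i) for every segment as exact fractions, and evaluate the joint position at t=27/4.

Δ: Δ0=1, Δ1=-2/3, Δ2=5, Δ3=-1, Δ4=-2
row 1: diag=12, rhs=-10; c'=1/4, d'=-5/6
row 2: denom=8−3·1/4=29/4; d'=(34−3·-5/6)/(29/4)=146/29
row 3: denom=4−1·4/29=112/29; d'=(-36−1·146/29)/(112/29)=-85/8
row 4: denom=8−1·29/112=867/112; d'=(-6−1·-85/8)/(867/112)=518/867
back: M4=518/867
back: M3=-85/8−29/112·518/867=-9346/867
back: M2=146/29−4/29·-9346/867=5654/867
back: M1=-5/6−1/4·5654/867=-712/289
M: M0=0, M1=-712/289, M2=5654/867, M3=-9346/867, M4=518/867, M5=0
seg 0: a=-3, c=M0/2=0, d=(M1−M0)/(6·3)=-356/2601, b=Δ0−h0·(2M0+M1)/6=645/289
seg 1: a=0, c=M1/2=-356/289, d=(M2−M1)/(6·3)=3895/7803, b=Δ1−h1·(2M1+M2)/6=-423/289
seg 2: a=-2, c=M2/2=2827/867, d=(M3−M2)/(6·1)=-2500/867, b=Δ2−h2·(2M2+M3)/6=1336/289
seg 3: a=3, c=M3/2=-4673/867, d=(M4−M3)/(6·1)=548/289, b=Δ3−h3·(2M3+M4)/6=2162/867
seg 4: a=2, c=M4/2=259/867, d=(M5−M4)/(6·3)=-259/7803, b=Δ4−h4·(2M4+M5)/6=-2252/867
t_q=27/4 → seg 2, τ=3/4; S=-2+1336/289·τ+2827/867·τ²+-2500/867·τ³=1205/578

  seg 0: a=-3 b=645/289 c=0 d=-356/2601
  seg 1: a=0 b=-423/289 c=-356/289 d=3895/7803
  seg 2: a=-2 b=1336/289 c=2827/867 d=-2500/867
  seg 3: a=3 b=2162/867 c=-4673/867 d=548/289
  seg 4: a=2 b=-2252/867 c=259/867 d=-259/7803
S(27/4) = 1205/578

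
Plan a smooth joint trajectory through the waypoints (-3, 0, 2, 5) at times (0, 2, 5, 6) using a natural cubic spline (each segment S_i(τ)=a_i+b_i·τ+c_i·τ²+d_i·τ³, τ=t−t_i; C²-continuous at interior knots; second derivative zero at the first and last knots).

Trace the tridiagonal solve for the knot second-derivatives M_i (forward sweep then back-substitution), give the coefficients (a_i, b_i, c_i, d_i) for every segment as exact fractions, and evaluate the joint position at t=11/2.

Δ: Δ0=3/2, Δ1=2/3, Δ2=3
row 1: diag=10, rhs=-5; c'=3/10, d'=-1/2
row 2: denom=8−3·3/10=71/10; d'=(14−3·-1/2)/(71/10)=155/71
back: M2=155/71
back: M1=-1/2−3/10·155/71=-82/71
M: M0=0, M1=-82/71, M2=155/71, M3=0
seg 0: a=-3, c=M0/2=0, d=(M1−M0)/(6·2)=-41/426, b=Δ0−h0·(2M0+M1)/6=803/426
seg 1: a=0, c=M1/2=-41/71, d=(M2−M1)/(6·3)=79/426, b=Δ1−h1·(2M1+M2)/6=311/426
seg 2: a=2, c=M2/2=155/142, d=(M3−M2)/(6·1)=-155/426, b=Δ2−h2·(2M2+M3)/6=484/213
t_q=11/2 → seg 2, τ=1/2; S=2+484/213·τ+155/142·τ²+-155/426·τ³=3821/1136

  seg 0: a=-3 b=803/426 c=0 d=-41/426
  seg 1: a=0 b=311/426 c=-41/71 d=79/426
  seg 2: a=2 b=484/213 c=155/142 d=-155/426
S(11/2) = 3821/1136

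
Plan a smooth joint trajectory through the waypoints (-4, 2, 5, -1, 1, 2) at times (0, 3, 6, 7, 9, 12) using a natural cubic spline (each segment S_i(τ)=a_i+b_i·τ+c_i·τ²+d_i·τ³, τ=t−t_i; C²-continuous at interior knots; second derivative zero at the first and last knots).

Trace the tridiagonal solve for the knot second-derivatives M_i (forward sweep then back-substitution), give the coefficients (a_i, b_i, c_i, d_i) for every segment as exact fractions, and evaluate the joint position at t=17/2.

Δ: Δ0=2, Δ1=1, Δ2=-6, Δ3=1, Δ4=1/3
row 1: diag=12, rhs=-6; c'=1/4, d'=-1/2
row 2: denom=8−3·1/4=29/4; d'=(-42−3·-1/2)/(29/4)=-162/29
row 3: denom=6−1·4/29=170/29; d'=(42−1·-162/29)/(170/29)=138/17
row 4: denom=10−2·29/85=792/85; d'=(-4−2·138/17)/(792/85)=-215/99
back: M4=-215/99
back: M3=138/17−29/85·-215/99=877/99
back: M2=-162/29−4/29·877/99=-674/99
back: M1=-1/2−1/4·-674/99=119/99
M: M0=0, M1=119/99, M2=-674/99, M3=877/99, M4=-215/99, M5=0
seg 0: a=-4, c=M0/2=0, d=(M1−M0)/(6·3)=119/1782, b=Δ0−h0·(2M0+M1)/6=277/198
seg 1: a=2, c=M1/2=119/198, d=(M2−M1)/(6·3)=-793/1782, b=Δ1−h1·(2M1+M2)/6=317/99
seg 2: a=5, c=M2/2=-337/99, d=(M3−M2)/(6·1)=47/18, b=Δ2−h2·(2M2+M3)/6=-1031/198
seg 3: a=-1, c=M3/2=877/198, d=(M4−M3)/(6·2)=-91/99, b=Δ3−h3·(2M3+M4)/6=-46/11
seg 4: a=1, c=M4/2=-215/198, d=(M5−M4)/(6·3)=215/1782, b=Δ4−h4·(2M4+M5)/6=248/99
t_q=17/2 → seg 3, τ=3/2; S=-1+-46/11·τ+877/198·τ²+-91/99·τ³=-9/22

  seg 0: a=-4 b=277/198 c=0 d=119/1782
  seg 1: a=2 b=317/99 c=119/198 d=-793/1782
  seg 2: a=5 b=-1031/198 c=-337/99 d=47/18
  seg 3: a=-1 b=-46/11 c=877/198 d=-91/99
  seg 4: a=1 b=248/99 c=-215/198 d=215/1782
S(17/2) = -9/22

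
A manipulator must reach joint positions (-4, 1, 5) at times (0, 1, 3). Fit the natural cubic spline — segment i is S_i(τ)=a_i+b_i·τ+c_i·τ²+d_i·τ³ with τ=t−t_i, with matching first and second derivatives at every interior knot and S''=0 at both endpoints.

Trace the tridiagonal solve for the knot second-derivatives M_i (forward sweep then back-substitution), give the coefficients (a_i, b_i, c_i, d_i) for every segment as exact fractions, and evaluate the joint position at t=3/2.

  seg 0: a=-4 b=11/2 c=0 d=-1/2
  seg 1: a=1 b=4 c=-3/2 d=1/4
S(3/2) = 85/32

Δ: Δ0=5, Δ1=2
row 1: diag=6, rhs=-18; c'=1/3, d'=-3
back: M1=-3
M: M0=0, M1=-3, M2=0
seg 0: a=-4, c=M0/2=0, d=(M1−M0)/(6·1)=-1/2, b=Δ0−h0·(2M0+M1)/6=11/2
seg 1: a=1, c=M1/2=-3/2, d=(M2−M1)/(6·2)=1/4, b=Δ1−h1·(2M1+M2)/6=4
t_q=3/2 → seg 1, τ=1/2; S=1+4·τ+-3/2·τ²+1/4·τ³=85/32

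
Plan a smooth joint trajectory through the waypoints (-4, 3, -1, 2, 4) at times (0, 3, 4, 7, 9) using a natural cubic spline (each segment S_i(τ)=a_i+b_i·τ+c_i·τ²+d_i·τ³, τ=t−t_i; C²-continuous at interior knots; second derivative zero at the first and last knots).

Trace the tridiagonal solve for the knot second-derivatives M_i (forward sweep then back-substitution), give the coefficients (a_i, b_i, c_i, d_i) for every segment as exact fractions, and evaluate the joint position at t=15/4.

Δ: Δ0=7/3, Δ1=-4, Δ2=1, Δ3=1
row 1: diag=8, rhs=-38; c'=1/8, d'=-19/4
row 2: denom=8−1·1/8=63/8; d'=(30−1·-19/4)/(63/8)=278/63
row 3: denom=10−3·8/21=62/7; d'=(0−3·278/63)/(62/7)=-139/93
back: M3=-139/93
back: M2=278/63−8/21·-139/93=1390/279
back: M1=-19/4−1/8·1390/279=-1499/279
M: M0=0, M1=-1499/279, M2=1390/279, M3=-139/93, M4=0
seg 0: a=-4, c=M0/2=0, d=(M1−M0)/(6·3)=-1499/5022, b=Δ0−h0·(2M0+M1)/6=2801/558
seg 1: a=3, c=M1/2=-1499/558, d=(M2−M1)/(6·1)=107/62, b=Δ1−h1·(2M1+M2)/6=-848/279
seg 2: a=-1, c=M2/2=695/279, d=(M3−M2)/(6·3)=-1807/5022, b=Δ2−h2·(2M2+M3)/6=-1805/558
seg 3: a=2, c=M3/2=-139/186, d=(M4−M3)/(6·2)=139/1116, b=Δ3−h3·(2M3+M4)/6=557/279
t_q=15/4 → seg 1, τ=3/4; S=3+-848/279·τ+-1499/558·τ²+107/62·τ³=-745/11904

  seg 0: a=-4 b=2801/558 c=0 d=-1499/5022
  seg 1: a=3 b=-848/279 c=-1499/558 d=107/62
  seg 2: a=-1 b=-1805/558 c=695/279 d=-1807/5022
  seg 3: a=2 b=557/279 c=-139/186 d=139/1116
S(15/4) = -745/11904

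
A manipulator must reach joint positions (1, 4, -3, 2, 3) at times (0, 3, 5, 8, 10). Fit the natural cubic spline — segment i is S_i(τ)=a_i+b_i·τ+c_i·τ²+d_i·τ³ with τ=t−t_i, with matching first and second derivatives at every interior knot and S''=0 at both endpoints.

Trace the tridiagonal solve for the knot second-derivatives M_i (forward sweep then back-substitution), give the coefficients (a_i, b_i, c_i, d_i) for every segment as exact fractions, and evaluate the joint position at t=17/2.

  seg 0: a=1 b=4859/1740 c=0 d=-3119/15660
  seg 1: a=4 b=-2249/870 c=-3119/1740 d=2323/3480
  seg 2: a=-3 b=-253/145 c=385/174 d=-2807/7830
  seg 3: a=2 b=537/290 c=-147/145 d=49/290
S(17/2) = 6249/2320

Δ: Δ0=1, Δ1=-7/2, Δ2=5/3, Δ3=1/2
row 1: diag=10, rhs=-27; c'=1/5, d'=-27/10
row 2: denom=10−2·1/5=48/5; d'=(31−2·-27/10)/(48/5)=91/24
row 3: denom=10−3·5/16=145/16; d'=(-7−3·91/24)/(145/16)=-294/145
back: M3=-294/145
back: M2=91/24−5/16·-294/145=385/87
back: M1=-27/10−1/5·385/87=-3119/870
M: M0=0, M1=-3119/870, M2=385/87, M3=-294/145, M4=0
seg 0: a=1, c=M0/2=0, d=(M1−M0)/(6·3)=-3119/15660, b=Δ0−h0·(2M0+M1)/6=4859/1740
seg 1: a=4, c=M1/2=-3119/1740, d=(M2−M1)/(6·2)=2323/3480, b=Δ1−h1·(2M1+M2)/6=-2249/870
seg 2: a=-3, c=M2/2=385/174, d=(M3−M2)/(6·3)=-2807/7830, b=Δ2−h2·(2M2+M3)/6=-253/145
seg 3: a=2, c=M3/2=-147/145, d=(M4−M3)/(6·2)=49/290, b=Δ3−h3·(2M3+M4)/6=537/290
t_q=17/2 → seg 3, τ=1/2; S=2+537/290·τ+-147/145·τ²+49/290·τ³=6249/2320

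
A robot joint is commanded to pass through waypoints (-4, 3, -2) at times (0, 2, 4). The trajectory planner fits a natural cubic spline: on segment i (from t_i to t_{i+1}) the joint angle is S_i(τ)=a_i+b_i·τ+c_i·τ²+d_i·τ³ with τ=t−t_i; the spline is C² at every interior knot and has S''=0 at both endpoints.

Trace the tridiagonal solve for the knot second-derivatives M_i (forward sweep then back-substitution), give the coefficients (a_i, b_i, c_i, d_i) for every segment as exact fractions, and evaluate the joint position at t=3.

Δ: Δ0=7/2, Δ1=-5/2
row 1: diag=8, rhs=-36; c'=1/4, d'=-9/2
back: M1=-9/2
M: M0=0, M1=-9/2, M2=0
seg 0: a=-4, c=M0/2=0, d=(M1−M0)/(6·2)=-3/8, b=Δ0−h0·(2M0+M1)/6=5
seg 1: a=3, c=M1/2=-9/4, d=(M2−M1)/(6·2)=3/8, b=Δ1−h1·(2M1+M2)/6=1/2
t_q=3 → seg 1, τ=1; S=3+1/2·τ+-9/4·τ²+3/8·τ³=13/8

  seg 0: a=-4 b=5 c=0 d=-3/8
  seg 1: a=3 b=1/2 c=-9/4 d=3/8
S(3) = 13/8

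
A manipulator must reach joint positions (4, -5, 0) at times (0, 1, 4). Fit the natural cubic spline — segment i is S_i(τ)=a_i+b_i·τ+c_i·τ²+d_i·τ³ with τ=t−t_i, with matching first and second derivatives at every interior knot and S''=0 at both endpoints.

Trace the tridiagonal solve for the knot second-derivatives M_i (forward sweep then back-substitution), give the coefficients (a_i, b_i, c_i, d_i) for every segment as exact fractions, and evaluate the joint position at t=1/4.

  seg 0: a=4 b=-31/3 c=0 d=4/3
  seg 1: a=-5 b=-19/3 c=4 d=-4/9
S(1/4) = 23/16

Δ: Δ0=-9, Δ1=5/3
row 1: diag=8, rhs=64; c'=3/8, d'=8
back: M1=8
M: M0=0, M1=8, M2=0
seg 0: a=4, c=M0/2=0, d=(M1−M0)/(6·1)=4/3, b=Δ0−h0·(2M0+M1)/6=-31/3
seg 1: a=-5, c=M1/2=4, d=(M2−M1)/(6·3)=-4/9, b=Δ1−h1·(2M1+M2)/6=-19/3
t_q=1/4 → seg 0, τ=1/4; S=4+-31/3·τ+0·τ²+4/3·τ³=23/16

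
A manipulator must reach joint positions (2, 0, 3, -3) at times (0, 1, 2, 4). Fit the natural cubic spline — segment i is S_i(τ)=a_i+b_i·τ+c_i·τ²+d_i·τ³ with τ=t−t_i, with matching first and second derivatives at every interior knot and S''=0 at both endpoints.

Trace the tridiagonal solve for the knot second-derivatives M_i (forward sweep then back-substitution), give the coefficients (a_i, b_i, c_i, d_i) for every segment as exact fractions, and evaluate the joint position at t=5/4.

  seg 0: a=2 b=-82/23 c=0 d=36/23
  seg 1: a=0 b=26/23 c=108/23 d=-65/23
  seg 2: a=3 b=47/23 c=-87/23 d=29/46
S(5/4) = 783/1472

Δ: Δ0=-2, Δ1=3, Δ2=-3
row 1: diag=4, rhs=30; c'=1/4, d'=15/2
row 2: denom=6−1·1/4=23/4; d'=(-36−1·15/2)/(23/4)=-174/23
back: M2=-174/23
back: M1=15/2−1/4·-174/23=216/23
M: M0=0, M1=216/23, M2=-174/23, M3=0
seg 0: a=2, c=M0/2=0, d=(M1−M0)/(6·1)=36/23, b=Δ0−h0·(2M0+M1)/6=-82/23
seg 1: a=0, c=M1/2=108/23, d=(M2−M1)/(6·1)=-65/23, b=Δ1−h1·(2M1+M2)/6=26/23
seg 2: a=3, c=M2/2=-87/23, d=(M3−M2)/(6·2)=29/46, b=Δ2−h2·(2M2+M3)/6=47/23
t_q=5/4 → seg 1, τ=1/4; S=0+26/23·τ+108/23·τ²+-65/23·τ³=783/1472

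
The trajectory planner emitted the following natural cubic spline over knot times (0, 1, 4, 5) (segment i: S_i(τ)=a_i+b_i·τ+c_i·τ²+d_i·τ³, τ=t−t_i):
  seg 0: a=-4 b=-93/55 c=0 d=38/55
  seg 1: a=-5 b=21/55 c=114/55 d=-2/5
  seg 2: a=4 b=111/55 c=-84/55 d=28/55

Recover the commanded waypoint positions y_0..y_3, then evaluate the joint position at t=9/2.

y_0 = S_0(0) = a_0 = -4
y_1 = S_1(0) = a_1 = -5
y_2 = S_2(0) = a_2 = 4
y_3 = S_2(1) = 5
t_q=9/2 is in segment 2 (τ=1/2); S_2(τ)=258/55

y_0=-4 y_1=-5 y_2=4 y_3=5
S(9/2) = 258/55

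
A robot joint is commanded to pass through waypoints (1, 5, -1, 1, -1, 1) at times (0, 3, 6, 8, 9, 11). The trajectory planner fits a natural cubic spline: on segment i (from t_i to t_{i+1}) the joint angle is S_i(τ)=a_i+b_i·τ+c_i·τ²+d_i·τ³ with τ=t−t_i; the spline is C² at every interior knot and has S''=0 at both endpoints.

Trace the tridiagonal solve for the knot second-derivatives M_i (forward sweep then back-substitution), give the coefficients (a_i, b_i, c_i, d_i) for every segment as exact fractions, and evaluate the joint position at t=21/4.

  seg 0: a=1 b=9379/3597 c=0 d=-4583/32373
  seg 1: a=5 b=-4370/3597 c=-4583/3597 d=10925/32373
  seg 2: a=-1 b=907/3597 c=2114/1199 d=-4997/7194
  seg 3: a=1 b=-337/327 c=-2883/1199 d=5162/3597
  seg 4: a=-1 b=-5519/3597 c=2279/1199 d=-2279/7194
S(21/4) = -26069/76736

Δ: Δ0=4/3, Δ1=-2, Δ2=1, Δ3=-2, Δ4=1
row 1: diag=12, rhs=-20; c'=1/4, d'=-5/3
row 2: denom=10−3·1/4=37/4; d'=(18−3·-5/3)/(37/4)=92/37
row 3: denom=6−2·8/37=206/37; d'=(-18−2·92/37)/(206/37)=-425/103
row 4: denom=6−1·37/206=1199/206; d'=(18−1·-425/103)/(1199/206)=4558/1199
back: M4=4558/1199
back: M3=-425/103−37/206·4558/1199=-5766/1199
back: M2=92/37−8/37·-5766/1199=4228/1199
back: M1=-5/3−1/4·4228/1199=-9166/3597
M: M0=0, M1=-9166/3597, M2=4228/1199, M3=-5766/1199, M4=4558/1199, M5=0
seg 0: a=1, c=M0/2=0, d=(M1−M0)/(6·3)=-4583/32373, b=Δ0−h0·(2M0+M1)/6=9379/3597
seg 1: a=5, c=M1/2=-4583/3597, d=(M2−M1)/(6·3)=10925/32373, b=Δ1−h1·(2M1+M2)/6=-4370/3597
seg 2: a=-1, c=M2/2=2114/1199, d=(M3−M2)/(6·2)=-4997/7194, b=Δ2−h2·(2M2+M3)/6=907/3597
seg 3: a=1, c=M3/2=-2883/1199, d=(M4−M3)/(6·1)=5162/3597, b=Δ3−h3·(2M3+M4)/6=-337/327
seg 4: a=-1, c=M4/2=2279/1199, d=(M5−M4)/(6·2)=-2279/7194, b=Δ4−h4·(2M4+M5)/6=-5519/3597
t_q=21/4 → seg 1, τ=9/4; S=5+-4370/3597·τ+-4583/3597·τ²+10925/32373·τ³=-26069/76736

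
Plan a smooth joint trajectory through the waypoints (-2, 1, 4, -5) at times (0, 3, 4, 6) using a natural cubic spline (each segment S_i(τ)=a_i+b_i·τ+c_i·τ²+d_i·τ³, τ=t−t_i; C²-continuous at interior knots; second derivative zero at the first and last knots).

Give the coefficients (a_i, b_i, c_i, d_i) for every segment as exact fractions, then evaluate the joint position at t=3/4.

Δ: Δ0=1, Δ1=3, Δ2=-9/2
row 1: diag=8, rhs=12; c'=1/8, d'=3/2
row 2: denom=6−1·1/8=47/8; d'=(-45−1·3/2)/(47/8)=-372/47
back: M2=-372/47
back: M1=3/2−1/8·-372/47=117/47
M: M0=0, M1=117/47, M2=-372/47, M3=0
seg 0: a=-2, c=M0/2=0, d=(M1−M0)/(6·3)=13/94, b=Δ0−h0·(2M0+M1)/6=-23/94
seg 1: a=1, c=M1/2=117/94, d=(M2−M1)/(6·1)=-163/94, b=Δ1−h1·(2M1+M2)/6=164/47
seg 2: a=4, c=M2/2=-186/47, d=(M3−M2)/(6·2)=31/47, b=Δ2−h2·(2M2+M3)/6=73/94
t_q=3/4 → seg 0, τ=3/4; S=-2+-23/94·τ+0·τ²+13/94·τ³=-12785/6016

  seg 0: a=-2 b=-23/94 c=0 d=13/94
  seg 1: a=1 b=164/47 c=117/94 d=-163/94
  seg 2: a=4 b=73/94 c=-186/47 d=31/47
S(3/4) = -12785/6016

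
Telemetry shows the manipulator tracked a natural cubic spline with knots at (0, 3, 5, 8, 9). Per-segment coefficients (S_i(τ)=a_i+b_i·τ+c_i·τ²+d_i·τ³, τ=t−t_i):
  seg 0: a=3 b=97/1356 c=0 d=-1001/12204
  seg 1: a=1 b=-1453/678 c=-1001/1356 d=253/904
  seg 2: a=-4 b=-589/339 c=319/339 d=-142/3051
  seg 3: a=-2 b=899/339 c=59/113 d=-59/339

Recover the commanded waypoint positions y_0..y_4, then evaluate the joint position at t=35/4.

y_0 = S_0(0) = a_0 = 3
y_1 = S_1(0) = a_1 = 1
y_2 = S_2(0) = a_2 = -4
y_3 = S_3(0) = a_3 = -2
y_4 = S_3(1) = 1
t_q=35/4 is in segment 3 (τ=3/4); S_3(τ)=1513/7232

y_0=3 y_1=1 y_2=-4 y_3=-2 y_4=1
S(35/4) = 1513/7232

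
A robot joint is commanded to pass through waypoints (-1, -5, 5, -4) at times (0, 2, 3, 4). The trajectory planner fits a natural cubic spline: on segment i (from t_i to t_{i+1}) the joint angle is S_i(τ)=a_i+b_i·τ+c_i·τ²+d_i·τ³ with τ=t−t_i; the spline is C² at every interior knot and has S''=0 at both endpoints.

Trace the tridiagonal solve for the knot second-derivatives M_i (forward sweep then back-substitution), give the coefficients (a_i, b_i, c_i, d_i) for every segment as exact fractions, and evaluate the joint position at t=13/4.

  seg 0: a=-1 b=-180/23 c=0 d=67/46
  seg 1: a=-5 b=222/23 c=201/23 d=-193/23
  seg 2: a=5 b=45/23 c=-378/23 d=126/23
S(13/4) = 3347/736

Δ: Δ0=-2, Δ1=10, Δ2=-9
row 1: diag=6, rhs=72; c'=1/6, d'=12
row 2: denom=4−1·1/6=23/6; d'=(-114−1·12)/(23/6)=-756/23
back: M2=-756/23
back: M1=12−1/6·-756/23=402/23
M: M0=0, M1=402/23, M2=-756/23, M3=0
seg 0: a=-1, c=M0/2=0, d=(M1−M0)/(6·2)=67/46, b=Δ0−h0·(2M0+M1)/6=-180/23
seg 1: a=-5, c=M1/2=201/23, d=(M2−M1)/(6·1)=-193/23, b=Δ1−h1·(2M1+M2)/6=222/23
seg 2: a=5, c=M2/2=-378/23, d=(M3−M2)/(6·1)=126/23, b=Δ2−h2·(2M2+M3)/6=45/23
t_q=13/4 → seg 2, τ=1/4; S=5+45/23·τ+-378/23·τ²+126/23·τ³=3347/736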